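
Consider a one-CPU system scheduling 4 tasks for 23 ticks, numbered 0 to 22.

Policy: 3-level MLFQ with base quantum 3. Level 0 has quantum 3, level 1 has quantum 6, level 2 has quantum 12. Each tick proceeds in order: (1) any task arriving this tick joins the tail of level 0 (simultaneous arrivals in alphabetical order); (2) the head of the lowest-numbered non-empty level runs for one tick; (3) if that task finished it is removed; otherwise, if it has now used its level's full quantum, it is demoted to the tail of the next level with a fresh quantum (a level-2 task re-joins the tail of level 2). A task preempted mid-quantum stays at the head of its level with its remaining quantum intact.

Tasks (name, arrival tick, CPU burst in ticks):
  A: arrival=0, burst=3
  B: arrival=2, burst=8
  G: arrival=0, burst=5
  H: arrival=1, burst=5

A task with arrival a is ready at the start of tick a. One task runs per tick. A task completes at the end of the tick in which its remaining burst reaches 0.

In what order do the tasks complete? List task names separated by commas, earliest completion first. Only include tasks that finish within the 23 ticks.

completion order = A, G, H, B

t=0: L0/L1/L2 = AG/-/- → run A
t=1: L0/L1/L2 = AGH/-/- → run A
t=2: L0/L1/L2 = AGHB/-/- → run A
t=3: L0/L1/L2 = GHB/-/- → run G
t=4: L0/L1/L2 = GHB/-/- → run G
t=5: L0/L1/L2 = GHB/-/- → run G
t=6: L0/L1/L2 = HB/G/- → run H
t=7: L0/L1/L2 = HB/G/- → run H
t=8: L0/L1/L2 = HB/G/- → run H
t=9: L0/L1/L2 = B/GH/- → run B
t=10: L0/L1/L2 = B/GH/- → run B
t=11: L0/L1/L2 = B/GH/- → run B
t=12: L0/L1/L2 = -/GHB/- → run G
t=13: L0/L1/L2 = -/GHB/- → run G
t=14: L0/L1/L2 = -/HB/- → run H
t=15: L0/L1/L2 = -/HB/- → run H
t=16: L0/L1/L2 = -/B/- → run B
t=17: L0/L1/L2 = -/B/- → run B
t=18: L0/L1/L2 = -/B/- → run B
t=19: L0/L1/L2 = -/B/- → run B
t=20: L0/L1/L2 = -/B/- → run B
t=21: (idle)
t=22: (idle)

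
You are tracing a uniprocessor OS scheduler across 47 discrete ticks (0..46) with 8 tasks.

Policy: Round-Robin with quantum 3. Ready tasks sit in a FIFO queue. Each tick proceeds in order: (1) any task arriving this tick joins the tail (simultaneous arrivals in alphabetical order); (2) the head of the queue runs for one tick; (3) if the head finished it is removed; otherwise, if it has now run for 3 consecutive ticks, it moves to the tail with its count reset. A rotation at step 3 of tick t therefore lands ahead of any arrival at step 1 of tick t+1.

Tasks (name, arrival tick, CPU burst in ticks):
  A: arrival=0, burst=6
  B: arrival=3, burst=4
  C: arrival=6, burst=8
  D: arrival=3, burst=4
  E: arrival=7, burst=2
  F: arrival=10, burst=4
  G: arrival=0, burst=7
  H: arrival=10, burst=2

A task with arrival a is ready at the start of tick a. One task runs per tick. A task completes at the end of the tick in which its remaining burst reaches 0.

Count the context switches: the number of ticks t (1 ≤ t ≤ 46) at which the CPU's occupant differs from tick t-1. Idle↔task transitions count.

context switches = 16

t=0: queue=[A,G] q_used=0 → run A
t=1: queue=[A,G] q_used=1 → run A
t=2: queue=[A,G] q_used=2 → run A
t=3: queue=[G,A,B,D] q_used=0 → run G
t=4: queue=[G,A,B,D] q_used=1 → run G
t=5: queue=[G,A,B,D] q_used=2 → run G
t=6: queue=[A,B,D,G,C] q_used=0 → run A
t=7: queue=[A,B,D,G,C,E] q_used=1 → run A
t=8: queue=[A,B,D,G,C,E] q_used=2 → run A
t=9: queue=[B,D,G,C,E] q_used=0 → run B
t=10: queue=[B,D,G,C,E,F,H] q_used=1 → run B
t=11: queue=[B,D,G,C,E,F,H] q_used=2 → run B
t=12: queue=[D,G,C,E,F,H,B] q_used=0 → run D
t=13: queue=[D,G,C,E,F,H,B] q_used=1 → run D
t=14: queue=[D,G,C,E,F,H,B] q_used=2 → run D
t=15: queue=[G,C,E,F,H,B,D] q_used=0 → run G
t=16: queue=[G,C,E,F,H,B,D] q_used=1 → run G
t=17: queue=[G,C,E,F,H,B,D] q_used=2 → run G
t=18: queue=[C,E,F,H,B,D,G] q_used=0 → run C
t=19: queue=[C,E,F,H,B,D,G] q_used=1 → run C
t=20: queue=[C,E,F,H,B,D,G] q_used=2 → run C
t=21: queue=[E,F,H,B,D,G,C] q_used=0 → run E
t=22: queue=[E,F,H,B,D,G,C] q_used=1 → run E
t=23: queue=[F,H,B,D,G,C] q_used=0 → run F
t=24: queue=[F,H,B,D,G,C] q_used=1 → run F
t=25: queue=[F,H,B,D,G,C] q_used=2 → run F
t=26: queue=[H,B,D,G,C,F] q_used=0 → run H
t=27: queue=[H,B,D,G,C,F] q_used=1 → run H
t=28: queue=[B,D,G,C,F] q_used=0 → run B
t=29: queue=[D,G,C,F] q_used=0 → run D
t=30: queue=[G,C,F] q_used=0 → run G
t=31: queue=[C,F] q_used=0 → run C
t=32: queue=[C,F] q_used=1 → run C
t=33: queue=[C,F] q_used=2 → run C
t=34: queue=[F,C] q_used=0 → run F
t=35: queue=[C] q_used=0 → run C
t=36: queue=[C] q_used=1 → run C
t=37: (idle)
t=38: (idle)
t=39: (idle)
t=40: (idle)
t=41: (idle)
t=42: (idle)
t=43: (idle)
t=44: (idle)
t=45: (idle)
t=46: (idle)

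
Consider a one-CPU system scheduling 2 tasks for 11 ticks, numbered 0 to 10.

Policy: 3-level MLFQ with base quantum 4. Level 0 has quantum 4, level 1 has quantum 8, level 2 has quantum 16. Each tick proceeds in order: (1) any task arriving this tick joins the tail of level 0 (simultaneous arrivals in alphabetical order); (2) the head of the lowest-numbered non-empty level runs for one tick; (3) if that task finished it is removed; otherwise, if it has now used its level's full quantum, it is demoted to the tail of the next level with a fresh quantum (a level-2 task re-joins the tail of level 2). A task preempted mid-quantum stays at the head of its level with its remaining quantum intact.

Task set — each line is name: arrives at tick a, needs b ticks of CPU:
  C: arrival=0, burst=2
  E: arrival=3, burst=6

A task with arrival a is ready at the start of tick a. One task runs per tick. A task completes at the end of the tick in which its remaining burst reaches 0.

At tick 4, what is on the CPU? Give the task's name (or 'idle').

t=0: L0/L1/L2 = C/-/- → run C
t=1: L0/L1/L2 = C/-/- → run C
t=2: (idle)
t=3: L0/L1/L2 = E/-/- → run E
t=4: L0/L1/L2 = E/-/- → run E
t=5: L0/L1/L2 = E/-/- → run E
t=6: L0/L1/L2 = E/-/- → run E
t=7: L0/L1/L2 = -/E/- → run E
t=8: L0/L1/L2 = -/E/- → run E
t=9: (idle)
t=10: (idle)

running at tick 4 = E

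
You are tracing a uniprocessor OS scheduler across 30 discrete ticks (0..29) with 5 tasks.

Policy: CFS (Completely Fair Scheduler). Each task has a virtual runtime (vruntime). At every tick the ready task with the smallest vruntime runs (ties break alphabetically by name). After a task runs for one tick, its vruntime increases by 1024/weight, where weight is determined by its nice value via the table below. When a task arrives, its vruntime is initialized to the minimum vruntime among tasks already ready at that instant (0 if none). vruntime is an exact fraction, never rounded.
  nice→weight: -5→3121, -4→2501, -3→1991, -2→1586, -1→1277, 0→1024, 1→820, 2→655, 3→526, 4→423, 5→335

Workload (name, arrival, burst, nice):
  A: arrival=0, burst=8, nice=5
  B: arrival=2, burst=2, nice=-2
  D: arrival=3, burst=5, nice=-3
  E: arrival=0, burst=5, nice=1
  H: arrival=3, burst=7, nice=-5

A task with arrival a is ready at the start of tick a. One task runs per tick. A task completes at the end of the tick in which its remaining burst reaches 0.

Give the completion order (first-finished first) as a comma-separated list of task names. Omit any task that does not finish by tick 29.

t=0: vr[A=0 E=0] → run A
t=1: vr[A=1024/335 E=0] → run E
t=2: vr[A=1024/335 B=256/205 E=256/205] → run B
t=3: vr[A=1024/335 B=307968/162565 D=256/205 E=256/205 H=256/205] → run D
t=4: vr[A=1024/335 B=307968/162565 D=719616/408155 E=256/205 H=256/205] → run E
t=5: vr[A=1024/335 B=307968/162565 D=719616/408155 E=512/205 H=256/205] → run H
t=6: vr[A=1024/335 B=307968/162565 D=719616/408155 E=512/205 H=1008896/639805] → run H
t=7: vr[A=1024/335 B=307968/162565 D=719616/408155 E=512/205 H=1218816/639805] → run D
t=8: vr[A=1024/335 B=307968/162565 D=929536/408155 E=512/205 H=1218816/639805] → run B
t=9: vr[A=1024/335 D=929536/408155 E=512/205 H=1218816/639805] → run H
t=10: vr[A=1024/335 D=929536/408155 E=512/205 H=1428736/639805] → run H
t=11: vr[A=1024/335 D=929536/408155 E=512/205 H=1638656/639805] → run D
t=12: vr[A=1024/335 D=1139456/408155 E=512/205 H=1638656/639805] → run E
t=13: vr[A=1024/335 D=1139456/408155 E=768/205 H=1638656/639805] → run H
t=14: vr[A=1024/335 D=1139456/408155 E=768/205 H=1848576/639805] → run D
t=15: vr[A=1024/335 D=1349376/408155 E=768/205 H=1848576/639805] → run H
t=16: vr[A=1024/335 D=1349376/408155 E=768/205 H=2058496/639805] → run A
t=17: vr[A=2048/335 D=1349376/408155 E=768/205 H=2058496/639805] → run H
t=18: vr[A=2048/335 D=1349376/408155 E=768/205] → run D
t=19: vr[A=2048/335 E=768/205] → run E
t=20: vr[A=2048/335 E=1024/205] → run E
t=21: vr[A=2048/335] → run A
t=22: vr[A=3072/335] → run A
t=23: vr[A=4096/335] → run A
t=24: vr[A=1024/67] → run A
t=25: vr[A=6144/335] → run A
t=26: vr[A=7168/335] → run A
t=27: (idle)
t=28: (idle)
t=29: (idle)

completion order = B, H, D, E, A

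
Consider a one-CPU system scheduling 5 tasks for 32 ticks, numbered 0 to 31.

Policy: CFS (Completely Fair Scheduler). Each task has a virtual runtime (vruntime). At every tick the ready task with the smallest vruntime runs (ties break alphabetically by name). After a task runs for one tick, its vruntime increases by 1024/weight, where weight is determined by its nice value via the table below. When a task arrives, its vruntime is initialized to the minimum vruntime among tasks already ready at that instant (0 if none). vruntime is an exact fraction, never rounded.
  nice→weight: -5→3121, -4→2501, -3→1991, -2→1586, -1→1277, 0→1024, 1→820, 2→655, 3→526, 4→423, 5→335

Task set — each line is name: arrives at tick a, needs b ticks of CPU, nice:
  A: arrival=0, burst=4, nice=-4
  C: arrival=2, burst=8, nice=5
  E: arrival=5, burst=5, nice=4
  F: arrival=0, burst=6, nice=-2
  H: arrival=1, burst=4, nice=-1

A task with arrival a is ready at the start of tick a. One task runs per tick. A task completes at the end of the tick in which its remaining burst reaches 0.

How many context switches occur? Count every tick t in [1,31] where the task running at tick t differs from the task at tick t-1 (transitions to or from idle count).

t=0: vr[A=0 F=0] → run A
t=1: vr[A=1024/2501 F=0 H=0] → run F
t=2: vr[A=1024/2501 C=0 F=512/793 H=0] → run C
t=3: vr[A=1024/2501 C=1024/335 F=512/793 H=0] → run H
t=4: vr[A=1024/2501 C=1024/335 F=512/793 H=1024/1277] → run A
t=5: vr[A=2048/2501 C=1024/335 E=512/793 F=512/793 H=1024/1277] → run E
t=6: vr[A=2048/2501 C=1024/335 E=1028608/335439 F=512/793 H=1024/1277] → run F
t=7: vr[A=2048/2501 C=1024/335 E=1028608/335439 F=1024/793 H=1024/1277] → run H
t=8: vr[A=2048/2501 C=1024/335 E=1028608/335439 F=1024/793 H=2048/1277] → run A
t=9: vr[A=3072/2501 C=1024/335 E=1028608/335439 F=1024/793 H=2048/1277] → run A
t=10: vr[C=1024/335 E=1028608/335439 F=1024/793 H=2048/1277] → run F
t=11: vr[C=1024/335 E=1028608/335439 F=1536/793 H=2048/1277] → run H
t=12: vr[C=1024/335 E=1028608/335439 F=1536/793 H=3072/1277] → run F
t=13: vr[C=1024/335 E=1028608/335439 F=2048/793 H=3072/1277] → run H
t=14: vr[C=1024/335 E=1028608/335439 F=2048/793] → run F
t=15: vr[C=1024/335 E=1028608/335439 F=2560/793] → run C
t=16: vr[C=2048/335 E=1028608/335439 F=2560/793] → run E
t=17: vr[C=2048/335 E=1840640/335439 F=2560/793] → run F
t=18: vr[C=2048/335 E=1840640/335439] → run E
t=19: vr[C=2048/335 E=884224/111813] → run C
t=20: vr[C=3072/335 E=884224/111813] → run E
t=21: vr[C=3072/335 E=3464704/335439] → run C
t=22: vr[C=4096/335 E=3464704/335439] → run E
t=23: vr[C=4096/335] → run C
t=24: vr[C=1024/67] → run C
t=25: vr[C=6144/335] → run C
t=26: vr[C=7168/335] → run C
t=27: (idle)
t=28: (idle)
t=29: (idle)
t=30: (idle)
t=31: (idle)

context switches = 23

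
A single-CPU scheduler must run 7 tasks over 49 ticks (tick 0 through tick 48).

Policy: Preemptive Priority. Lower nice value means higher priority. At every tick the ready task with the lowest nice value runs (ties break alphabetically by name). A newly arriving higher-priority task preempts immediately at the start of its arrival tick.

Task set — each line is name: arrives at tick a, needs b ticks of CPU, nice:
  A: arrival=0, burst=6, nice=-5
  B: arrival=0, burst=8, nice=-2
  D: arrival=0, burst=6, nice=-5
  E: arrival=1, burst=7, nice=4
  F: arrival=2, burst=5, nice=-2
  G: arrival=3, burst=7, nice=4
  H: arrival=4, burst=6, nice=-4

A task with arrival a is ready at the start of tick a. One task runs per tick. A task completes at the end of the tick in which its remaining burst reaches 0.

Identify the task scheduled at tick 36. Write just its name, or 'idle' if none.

t=0: ready={A,B,D} → run A
t=1: ready={A,B,D,E} → run A
t=2: ready={A,B,D,E,F} → run A
t=3: ready={A,B,D,E,F,G} → run A
t=4: ready={A,B,D,E,F,G,H} → run A
t=5: ready={A,B,D,E,F,G,H} → run A
t=6: ready={B,D,E,F,G,H} → run D
t=7: ready={B,D,E,F,G,H} → run D
t=8: ready={B,D,E,F,G,H} → run D
t=9: ready={B,D,E,F,G,H} → run D
t=10: ready={B,D,E,F,G,H} → run D
t=11: ready={B,D,E,F,G,H} → run D
t=12: ready={B,E,F,G,H} → run H
t=13: ready={B,E,F,G,H} → run H
t=14: ready={B,E,F,G,H} → run H
t=15: ready={B,E,F,G,H} → run H
t=16: ready={B,E,F,G,H} → run H
t=17: ready={B,E,F,G,H} → run H
t=18: ready={B,E,F,G} → run B
t=19: ready={B,E,F,G} → run B
t=20: ready={B,E,F,G} → run B
t=21: ready={B,E,F,G} → run B
t=22: ready={B,E,F,G} → run B
t=23: ready={B,E,F,G} → run B
t=24: ready={B,E,F,G} → run B
t=25: ready={B,E,F,G} → run B
t=26: ready={E,F,G} → run F
t=27: ready={E,F,G} → run F
t=28: ready={E,F,G} → run F
t=29: ready={E,F,G} → run F
t=30: ready={E,F,G} → run F
t=31: ready={E,G} → run E
t=32: ready={E,G} → run E
t=33: ready={E,G} → run E
t=34: ready={E,G} → run E
t=35: ready={E,G} → run E
t=36: ready={E,G} → run E
t=37: ready={E,G} → run E
t=38: ready={G} → run G
t=39: ready={G} → run G
t=40: ready={G} → run G
t=41: ready={G} → run G
t=42: ready={G} → run G
t=43: ready={G} → run G
t=44: ready={G} → run G
t=45: (idle)
t=46: (idle)
t=47: (idle)
t=48: (idle)

running at tick 36 = E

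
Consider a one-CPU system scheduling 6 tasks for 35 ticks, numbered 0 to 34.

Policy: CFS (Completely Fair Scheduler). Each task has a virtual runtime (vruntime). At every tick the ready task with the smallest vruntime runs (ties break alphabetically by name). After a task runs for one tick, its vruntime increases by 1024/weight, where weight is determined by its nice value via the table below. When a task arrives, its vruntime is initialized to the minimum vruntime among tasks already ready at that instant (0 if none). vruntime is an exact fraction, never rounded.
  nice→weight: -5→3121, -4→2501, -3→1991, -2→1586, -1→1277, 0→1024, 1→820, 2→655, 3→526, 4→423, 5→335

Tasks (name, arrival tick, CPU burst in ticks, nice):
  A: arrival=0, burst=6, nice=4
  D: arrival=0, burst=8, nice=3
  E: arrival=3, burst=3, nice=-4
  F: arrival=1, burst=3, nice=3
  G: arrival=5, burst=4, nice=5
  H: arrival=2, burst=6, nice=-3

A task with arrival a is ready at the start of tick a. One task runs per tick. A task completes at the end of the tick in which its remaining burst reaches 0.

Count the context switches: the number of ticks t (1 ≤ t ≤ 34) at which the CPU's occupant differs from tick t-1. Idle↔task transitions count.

context switches = 28

t=0: vr[A=0 D=0] → run A
t=1: vr[A=1024/423 D=0 F=0] → run D
t=2: vr[A=1024/423 D=512/263 F=0 H=0] → run F
t=3: vr[A=1024/423 D=512/263 E=0 F=512/263 H=0] → run E
t=4: vr[A=1024/423 D=512/263 E=1024/2501 F=512/263 H=0] → run H
t=5: vr[A=1024/423 D=512/263 E=1024/2501 F=512/263 G=1024/2501 H=1024/1991] → run E
t=6: vr[A=1024/423 D=512/263 E=2048/2501 F=512/263 G=1024/2501 H=1024/1991] → run G
t=7: vr[A=1024/423 D=512/263 E=2048/2501 F=512/263 G=2904064/837835 H=1024/1991] → run H
t=8: vr[A=1024/423 D=512/263 E=2048/2501 F=512/263 G=2904064/837835 H=2048/1991] → run E
t=9: vr[A=1024/423 D=512/263 F=512/263 G=2904064/837835 H=2048/1991] → run H
t=10: vr[A=1024/423 D=512/263 F=512/263 G=2904064/837835 H=3072/1991] → run H
t=11: vr[A=1024/423 D=512/263 F=512/263 G=2904064/837835 H=4096/1991] → run D
t=12: vr[A=1024/423 D=1024/263 F=512/263 G=2904064/837835 H=4096/1991] → run F
t=13: vr[A=1024/423 D=1024/263 F=1024/263 G=2904064/837835 H=4096/1991] → run H
t=14: vr[A=1024/423 D=1024/263 F=1024/263 G=2904064/837835 H=5120/1991] → run A
t=15: vr[A=2048/423 D=1024/263 F=1024/263 G=2904064/837835 H=5120/1991] → run H
t=16: vr[A=2048/423 D=1024/263 F=1024/263 G=2904064/837835] → run G
t=17: vr[A=2048/423 D=1024/263 F=1024/263 G=5465088/837835] → run D
t=18: vr[A=2048/423 D=1536/263 F=1024/263 G=5465088/837835] → run F
t=19: vr[A=2048/423 D=1536/263 G=5465088/837835] → run A
t=20: vr[A=1024/141 D=1536/263 G=5465088/837835] → run D
t=21: vr[A=1024/141 D=2048/263 G=5465088/837835] → run G
t=22: vr[A=1024/141 D=2048/263 G=8026112/837835] → run A
t=23: vr[A=4096/423 D=2048/263 G=8026112/837835] → run D
t=24: vr[A=4096/423 D=2560/263 G=8026112/837835] → run G
t=25: vr[A=4096/423 D=2560/263] → run A
t=26: vr[A=5120/423 D=2560/263] → run D
t=27: vr[A=5120/423 D=3072/263] → run D
t=28: vr[A=5120/423 D=3584/263] → run A
t=29: vr[D=3584/263] → run D
t=30: (idle)
t=31: (idle)
t=32: (idle)
t=33: (idle)
t=34: (idle)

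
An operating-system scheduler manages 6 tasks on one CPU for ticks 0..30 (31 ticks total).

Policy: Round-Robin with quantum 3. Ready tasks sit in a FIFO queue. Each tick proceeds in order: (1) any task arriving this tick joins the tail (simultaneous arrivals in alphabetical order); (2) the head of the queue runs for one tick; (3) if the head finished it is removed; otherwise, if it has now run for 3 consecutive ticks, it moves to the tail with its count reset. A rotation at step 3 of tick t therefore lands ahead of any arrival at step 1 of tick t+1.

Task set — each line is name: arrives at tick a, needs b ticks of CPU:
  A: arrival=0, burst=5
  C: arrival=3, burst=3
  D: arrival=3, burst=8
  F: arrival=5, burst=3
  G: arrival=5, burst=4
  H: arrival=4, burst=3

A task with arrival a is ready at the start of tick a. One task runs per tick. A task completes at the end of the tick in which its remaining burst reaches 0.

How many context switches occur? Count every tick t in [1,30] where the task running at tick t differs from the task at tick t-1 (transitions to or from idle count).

t=0: queue=[A] q_used=0 → run A
t=1: queue=[A] q_used=1 → run A
t=2: queue=[A] q_used=2 → run A
t=3: queue=[A,C,D] q_used=0 → run A
t=4: queue=[A,C,D,H] q_used=1 → run A
t=5: queue=[C,D,H,F,G] q_used=0 → run C
t=6: queue=[C,D,H,F,G] q_used=1 → run C
t=7: queue=[C,D,H,F,G] q_used=2 → run C
t=8: queue=[D,H,F,G] q_used=0 → run D
t=9: queue=[D,H,F,G] q_used=1 → run D
t=10: queue=[D,H,F,G] q_used=2 → run D
t=11: queue=[H,F,G,D] q_used=0 → run H
t=12: queue=[H,F,G,D] q_used=1 → run H
t=13: queue=[H,F,G,D] q_used=2 → run H
t=14: queue=[F,G,D] q_used=0 → run F
t=15: queue=[F,G,D] q_used=1 → run F
t=16: queue=[F,G,D] q_used=2 → run F
t=17: queue=[G,D] q_used=0 → run G
t=18: queue=[G,D] q_used=1 → run G
t=19: queue=[G,D] q_used=2 → run G
t=20: queue=[D,G] q_used=0 → run D
t=21: queue=[D,G] q_used=1 → run D
t=22: queue=[D,G] q_used=2 → run D
t=23: queue=[G,D] q_used=0 → run G
t=24: queue=[D] q_used=0 → run D
t=25: queue=[D] q_used=1 → run D
t=26: (idle)
t=27: (idle)
t=28: (idle)
t=29: (idle)
t=30: (idle)

context switches = 9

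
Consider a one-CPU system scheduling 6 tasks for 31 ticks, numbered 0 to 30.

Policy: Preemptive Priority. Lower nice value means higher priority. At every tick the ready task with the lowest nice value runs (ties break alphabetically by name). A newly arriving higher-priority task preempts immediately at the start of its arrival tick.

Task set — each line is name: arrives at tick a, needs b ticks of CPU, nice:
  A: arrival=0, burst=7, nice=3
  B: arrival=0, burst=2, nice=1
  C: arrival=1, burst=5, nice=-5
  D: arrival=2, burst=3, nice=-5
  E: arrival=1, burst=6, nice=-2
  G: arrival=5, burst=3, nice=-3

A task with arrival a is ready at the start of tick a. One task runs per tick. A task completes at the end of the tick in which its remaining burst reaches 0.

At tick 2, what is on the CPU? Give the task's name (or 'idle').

running at tick 2 = C

t=0: ready={A,B} → run B
t=1: ready={A,B,C,E} → run C
t=2: ready={A,B,C,D,E} → run C
t=3: ready={A,B,C,D,E} → run C
t=4: ready={A,B,C,D,E} → run C
t=5: ready={A,B,C,D,E,G} → run C
t=6: ready={A,B,D,E,G} → run D
t=7: ready={A,B,D,E,G} → run D
t=8: ready={A,B,D,E,G} → run D
t=9: ready={A,B,E,G} → run G
t=10: ready={A,B,E,G} → run G
t=11: ready={A,B,E,G} → run G
t=12: ready={A,B,E} → run E
t=13: ready={A,B,E} → run E
t=14: ready={A,B,E} → run E
t=15: ready={A,B,E} → run E
t=16: ready={A,B,E} → run E
t=17: ready={A,B,E} → run E
t=18: ready={A,B} → run B
t=19: ready={A} → run A
t=20: ready={A} → run A
t=21: ready={A} → run A
t=22: ready={A} → run A
t=23: ready={A} → run A
t=24: ready={A} → run A
t=25: ready={A} → run A
t=26: (idle)
t=27: (idle)
t=28: (idle)
t=29: (idle)
t=30: (idle)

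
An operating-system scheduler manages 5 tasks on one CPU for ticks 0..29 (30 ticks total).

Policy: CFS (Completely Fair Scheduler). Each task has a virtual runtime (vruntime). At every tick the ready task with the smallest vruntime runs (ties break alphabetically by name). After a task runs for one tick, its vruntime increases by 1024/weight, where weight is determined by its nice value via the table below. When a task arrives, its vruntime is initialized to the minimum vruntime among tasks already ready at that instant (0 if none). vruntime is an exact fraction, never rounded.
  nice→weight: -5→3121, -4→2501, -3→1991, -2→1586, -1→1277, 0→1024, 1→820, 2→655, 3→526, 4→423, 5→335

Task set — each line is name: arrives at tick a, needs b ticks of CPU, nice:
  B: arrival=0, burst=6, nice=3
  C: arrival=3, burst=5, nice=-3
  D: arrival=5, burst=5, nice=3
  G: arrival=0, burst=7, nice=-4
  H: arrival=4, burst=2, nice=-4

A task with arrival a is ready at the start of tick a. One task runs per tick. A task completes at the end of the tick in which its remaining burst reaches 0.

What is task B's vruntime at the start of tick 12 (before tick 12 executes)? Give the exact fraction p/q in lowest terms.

vruntime(B, start of tick 12) = 512/263

t=0: vr[B=0 G=0] → run B
t=1: vr[B=512/263 G=0] → run G
t=2: vr[B=512/263 G=1024/2501] → run G
t=3: vr[B=512/263 C=2048/2501 G=2048/2501] → run C
t=4: vr[B=512/263 C=6638592/4979491 G=2048/2501 H=2048/2501] → run G
t=5: vr[B=512/263 C=6638592/4979491 D=2048/2501 G=3072/2501 H=2048/2501] → run D
t=6: vr[B=512/263 C=6638592/4979491 D=1819136/657763 G=3072/2501 H=2048/2501] → run H
t=7: vr[B=512/263 C=6638592/4979491 D=1819136/657763 G=3072/2501 H=3072/2501] → run G
t=8: vr[B=512/263 C=6638592/4979491 D=1819136/657763 G=4096/2501 H=3072/2501] → run H
t=9: vr[B=512/263 C=6638592/4979491 D=1819136/657763 G=4096/2501] → run C
t=10: vr[B=512/263 C=9199616/4979491 D=1819136/657763 G=4096/2501] → run G
t=11: vr[B=512/263 C=9199616/4979491 D=1819136/657763 G=5120/2501] → run C
t=12: vr[B=512/263 C=11760640/4979491 D=1819136/657763 G=5120/2501] → run B
t=13: vr[B=1024/263 C=11760640/4979491 D=1819136/657763 G=5120/2501] → run G
t=14: vr[B=1024/263 C=11760640/4979491 D=1819136/657763 G=6144/2501] → run C
t=15: vr[B=1024/263 C=14321664/4979491 D=1819136/657763 G=6144/2501] → run G
t=16: vr[B=1024/263 C=14321664/4979491 D=1819136/657763] → run D
t=17: vr[B=1024/263 C=14321664/4979491 D=3099648/657763] → run C
t=18: vr[B=1024/263 D=3099648/657763] → run B
t=19: vr[B=1536/263 D=3099648/657763] → run D
t=20: vr[B=1536/263 D=4380160/657763] → run B
t=21: vr[B=2048/263 D=4380160/657763] → run D
t=22: vr[B=2048/263 D=5660672/657763] → run B
t=23: vr[B=2560/263 D=5660672/657763] → run D
t=24: vr[B=2560/263] → run B
t=25: (idle)
t=26: (idle)
t=27: (idle)
t=28: (idle)
t=29: (idle)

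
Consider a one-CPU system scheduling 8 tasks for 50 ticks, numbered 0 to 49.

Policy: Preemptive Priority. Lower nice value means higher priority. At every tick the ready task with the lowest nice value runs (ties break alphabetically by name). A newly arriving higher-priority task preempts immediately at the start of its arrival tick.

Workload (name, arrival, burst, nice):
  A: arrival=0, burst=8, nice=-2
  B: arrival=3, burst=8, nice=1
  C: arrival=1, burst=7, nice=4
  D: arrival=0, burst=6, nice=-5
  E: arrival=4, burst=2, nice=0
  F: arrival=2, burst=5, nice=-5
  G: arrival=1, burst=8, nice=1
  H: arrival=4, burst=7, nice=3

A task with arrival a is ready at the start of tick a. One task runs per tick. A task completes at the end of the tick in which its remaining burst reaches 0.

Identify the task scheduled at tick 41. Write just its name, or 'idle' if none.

t=0: ready={A,D} → run D
t=1: ready={A,C,D,G} → run D
t=2: ready={A,C,D,F,G} → run D
t=3: ready={A,B,C,D,F,G} → run D
t=4: ready={A,B,C,D,E,F,G,H} → run D
t=5: ready={A,B,C,D,E,F,G,H} → run D
t=6: ready={A,B,C,E,F,G,H} → run F
t=7: ready={A,B,C,E,F,G,H} → run F
t=8: ready={A,B,C,E,F,G,H} → run F
t=9: ready={A,B,C,E,F,G,H} → run F
t=10: ready={A,B,C,E,F,G,H} → run F
t=11: ready={A,B,C,E,G,H} → run A
t=12: ready={A,B,C,E,G,H} → run A
t=13: ready={A,B,C,E,G,H} → run A
t=14: ready={A,B,C,E,G,H} → run A
t=15: ready={A,B,C,E,G,H} → run A
t=16: ready={A,B,C,E,G,H} → run A
t=17: ready={A,B,C,E,G,H} → run A
t=18: ready={A,B,C,E,G,H} → run A
t=19: ready={B,C,E,G,H} → run E
t=20: ready={B,C,E,G,H} → run E
t=21: ready={B,C,G,H} → run B
t=22: ready={B,C,G,H} → run B
t=23: ready={B,C,G,H} → run B
t=24: ready={B,C,G,H} → run B
t=25: ready={B,C,G,H} → run B
t=26: ready={B,C,G,H} → run B
t=27: ready={B,C,G,H} → run B
t=28: ready={B,C,G,H} → run B
t=29: ready={C,G,H} → run G
t=30: ready={C,G,H} → run G
t=31: ready={C,G,H} → run G
t=32: ready={C,G,H} → run G
t=33: ready={C,G,H} → run G
t=34: ready={C,G,H} → run G
t=35: ready={C,G,H} → run G
t=36: ready={C,G,H} → run G
t=37: ready={C,H} → run H
t=38: ready={C,H} → run H
t=39: ready={C,H} → run H
t=40: ready={C,H} → run H
t=41: ready={C,H} → run H
t=42: ready={C,H} → run H
t=43: ready={C,H} → run H
t=44: ready={C} → run C
t=45: ready={C} → run C
t=46: ready={C} → run C
t=47: ready={C} → run C
t=48: ready={C} → run C
t=49: ready={C} → run C

running at tick 41 = H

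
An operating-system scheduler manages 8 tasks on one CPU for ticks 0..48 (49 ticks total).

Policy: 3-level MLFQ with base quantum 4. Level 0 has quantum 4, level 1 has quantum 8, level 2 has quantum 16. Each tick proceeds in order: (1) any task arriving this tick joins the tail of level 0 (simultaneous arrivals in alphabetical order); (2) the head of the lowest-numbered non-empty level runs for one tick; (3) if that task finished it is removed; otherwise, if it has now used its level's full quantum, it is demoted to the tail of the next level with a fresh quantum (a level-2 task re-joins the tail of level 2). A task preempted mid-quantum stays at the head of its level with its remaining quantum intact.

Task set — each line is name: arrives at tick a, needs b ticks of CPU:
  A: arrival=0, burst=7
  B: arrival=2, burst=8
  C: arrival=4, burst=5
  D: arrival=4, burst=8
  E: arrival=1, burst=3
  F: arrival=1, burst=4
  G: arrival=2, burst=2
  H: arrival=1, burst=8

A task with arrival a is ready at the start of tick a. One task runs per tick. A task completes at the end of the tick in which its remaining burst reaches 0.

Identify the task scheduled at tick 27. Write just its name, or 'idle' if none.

t=0: L0/L1/L2 = A/-/- → run A
t=1: L0/L1/L2 = AEFH/-/- → run A
t=2: L0/L1/L2 = AEFHBG/-/- → run A
t=3: L0/L1/L2 = AEFHBG/-/- → run A
t=4: L0/L1/L2 = EFHBGCD/A/- → run E
t=5: L0/L1/L2 = EFHBGCD/A/- → run E
t=6: L0/L1/L2 = EFHBGCD/A/- → run E
t=7: L0/L1/L2 = FHBGCD/A/- → run F
t=8: L0/L1/L2 = FHBGCD/A/- → run F
t=9: L0/L1/L2 = FHBGCD/A/- → run F
t=10: L0/L1/L2 = FHBGCD/A/- → run F
t=11: L0/L1/L2 = HBGCD/A/- → run H
t=12: L0/L1/L2 = HBGCD/A/- → run H
t=13: L0/L1/L2 = HBGCD/A/- → run H
t=14: L0/L1/L2 = HBGCD/A/- → run H
t=15: L0/L1/L2 = BGCD/AH/- → run B
t=16: L0/L1/L2 = BGCD/AH/- → run B
t=17: L0/L1/L2 = BGCD/AH/- → run B
t=18: L0/L1/L2 = BGCD/AH/- → run B
t=19: L0/L1/L2 = GCD/AHB/- → run G
t=20: L0/L1/L2 = GCD/AHB/- → run G
t=21: L0/L1/L2 = CD/AHB/- → run C
t=22: L0/L1/L2 = CD/AHB/- → run C
t=23: L0/L1/L2 = CD/AHB/- → run C
t=24: L0/L1/L2 = CD/AHB/- → run C
t=25: L0/L1/L2 = D/AHBC/- → run D
t=26: L0/L1/L2 = D/AHBC/- → run D
t=27: L0/L1/L2 = D/AHBC/- → run D
t=28: L0/L1/L2 = D/AHBC/- → run D
t=29: L0/L1/L2 = -/AHBCD/- → run A
t=30: L0/L1/L2 = -/AHBCD/- → run A
t=31: L0/L1/L2 = -/AHBCD/- → run A
t=32: L0/L1/L2 = -/HBCD/- → run H
t=33: L0/L1/L2 = -/HBCD/- → run H
t=34: L0/L1/L2 = -/HBCD/- → run H
t=35: L0/L1/L2 = -/HBCD/- → run H
t=36: L0/L1/L2 = -/BCD/- → run B
t=37: L0/L1/L2 = -/BCD/- → run B
t=38: L0/L1/L2 = -/BCD/- → run B
t=39: L0/L1/L2 = -/BCD/- → run B
t=40: L0/L1/L2 = -/CD/- → run C
t=41: L0/L1/L2 = -/D/- → run D
t=42: L0/L1/L2 = -/D/- → run D
t=43: L0/L1/L2 = -/D/- → run D
t=44: L0/L1/L2 = -/D/- → run D
t=45: (idle)
t=46: (idle)
t=47: (idle)
t=48: (idle)

running at tick 27 = D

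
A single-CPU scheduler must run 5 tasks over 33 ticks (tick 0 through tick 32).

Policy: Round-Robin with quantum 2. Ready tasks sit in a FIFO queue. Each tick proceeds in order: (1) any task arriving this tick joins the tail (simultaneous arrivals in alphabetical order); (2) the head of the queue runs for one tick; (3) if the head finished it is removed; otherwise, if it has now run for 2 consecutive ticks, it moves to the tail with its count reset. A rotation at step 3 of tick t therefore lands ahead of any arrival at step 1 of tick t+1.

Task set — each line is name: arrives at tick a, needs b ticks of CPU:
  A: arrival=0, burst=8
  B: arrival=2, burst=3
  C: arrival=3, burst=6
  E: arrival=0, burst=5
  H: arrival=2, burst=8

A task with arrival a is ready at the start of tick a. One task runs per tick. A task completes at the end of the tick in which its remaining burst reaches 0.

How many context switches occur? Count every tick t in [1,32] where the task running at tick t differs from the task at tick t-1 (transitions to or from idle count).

context switches = 16

t=0: queue=[A,E] q_used=0 → run A
t=1: queue=[A,E] q_used=1 → run A
t=2: queue=[E,A,B,H] q_used=0 → run E
t=3: queue=[E,A,B,H,C] q_used=1 → run E
t=4: queue=[A,B,H,C,E] q_used=0 → run A
t=5: queue=[A,B,H,C,E] q_used=1 → run A
t=6: queue=[B,H,C,E,A] q_used=0 → run B
t=7: queue=[B,H,C,E,A] q_used=1 → run B
t=8: queue=[H,C,E,A,B] q_used=0 → run H
t=9: queue=[H,C,E,A,B] q_used=1 → run H
t=10: queue=[C,E,A,B,H] q_used=0 → run C
t=11: queue=[C,E,A,B,H] q_used=1 → run C
t=12: queue=[E,A,B,H,C] q_used=0 → run E
t=13: queue=[E,A,B,H,C] q_used=1 → run E
t=14: queue=[A,B,H,C,E] q_used=0 → run A
t=15: queue=[A,B,H,C,E] q_used=1 → run A
t=16: queue=[B,H,C,E,A] q_used=0 → run B
t=17: queue=[H,C,E,A] q_used=0 → run H
t=18: queue=[H,C,E,A] q_used=1 → run H
t=19: queue=[C,E,A,H] q_used=0 → run C
t=20: queue=[C,E,A,H] q_used=1 → run C
t=21: queue=[E,A,H,C] q_used=0 → run E
t=22: queue=[A,H,C] q_used=0 → run A
t=23: queue=[A,H,C] q_used=1 → run A
t=24: queue=[H,C] q_used=0 → run H
t=25: queue=[H,C] q_used=1 → run H
t=26: queue=[C,H] q_used=0 → run C
t=27: queue=[C,H] q_used=1 → run C
t=28: queue=[H] q_used=0 → run H
t=29: queue=[H] q_used=1 → run H
t=30: (idle)
t=31: (idle)
t=32: (idle)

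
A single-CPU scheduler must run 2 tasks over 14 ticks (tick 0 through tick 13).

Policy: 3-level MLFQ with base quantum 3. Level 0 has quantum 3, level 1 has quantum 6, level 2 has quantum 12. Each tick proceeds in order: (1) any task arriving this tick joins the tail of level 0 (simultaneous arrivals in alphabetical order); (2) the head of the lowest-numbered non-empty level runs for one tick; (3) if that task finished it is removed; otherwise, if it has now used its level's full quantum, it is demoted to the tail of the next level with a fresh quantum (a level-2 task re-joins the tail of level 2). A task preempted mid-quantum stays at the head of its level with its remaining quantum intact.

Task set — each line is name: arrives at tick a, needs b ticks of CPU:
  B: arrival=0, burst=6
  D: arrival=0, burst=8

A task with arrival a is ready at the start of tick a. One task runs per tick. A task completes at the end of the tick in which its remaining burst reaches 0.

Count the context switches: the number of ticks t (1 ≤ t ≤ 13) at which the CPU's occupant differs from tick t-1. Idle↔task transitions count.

t=0: L0/L1/L2 = BD/-/- → run B
t=1: L0/L1/L2 = BD/-/- → run B
t=2: L0/L1/L2 = BD/-/- → run B
t=3: L0/L1/L2 = D/B/- → run D
t=4: L0/L1/L2 = D/B/- → run D
t=5: L0/L1/L2 = D/B/- → run D
t=6: L0/L1/L2 = -/BD/- → run B
t=7: L0/L1/L2 = -/BD/- → run B
t=8: L0/L1/L2 = -/BD/- → run B
t=9: L0/L1/L2 = -/D/- → run D
t=10: L0/L1/L2 = -/D/- → run D
t=11: L0/L1/L2 = -/D/- → run D
t=12: L0/L1/L2 = -/D/- → run D
t=13: L0/L1/L2 = -/D/- → run D

context switches = 3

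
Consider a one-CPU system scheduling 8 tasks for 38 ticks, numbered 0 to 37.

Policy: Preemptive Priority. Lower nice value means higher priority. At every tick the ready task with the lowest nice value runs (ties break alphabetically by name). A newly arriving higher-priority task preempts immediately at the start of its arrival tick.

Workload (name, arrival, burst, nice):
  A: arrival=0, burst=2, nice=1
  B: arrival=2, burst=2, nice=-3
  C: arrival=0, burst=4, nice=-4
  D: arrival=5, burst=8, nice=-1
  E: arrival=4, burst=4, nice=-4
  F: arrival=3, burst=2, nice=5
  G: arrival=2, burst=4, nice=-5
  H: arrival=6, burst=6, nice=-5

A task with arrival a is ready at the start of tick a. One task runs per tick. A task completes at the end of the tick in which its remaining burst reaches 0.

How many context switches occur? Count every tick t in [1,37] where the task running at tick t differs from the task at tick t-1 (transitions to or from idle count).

context switches = 9

t=0: ready={A,C} → run C
t=1: ready={A,C} → run C
t=2: ready={A,B,C,G} → run G
t=3: ready={A,B,C,F,G} → run G
t=4: ready={A,B,C,E,F,G} → run G
t=5: ready={A,B,C,D,E,F,G} → run G
t=6: ready={A,B,C,D,E,F,H} → run H
t=7: ready={A,B,C,D,E,F,H} → run H
t=8: ready={A,B,C,D,E,F,H} → run H
t=9: ready={A,B,C,D,E,F,H} → run H
t=10: ready={A,B,C,D,E,F,H} → run H
t=11: ready={A,B,C,D,E,F,H} → run H
t=12: ready={A,B,C,D,E,F} → run C
t=13: ready={A,B,C,D,E,F} → run C
t=14: ready={A,B,D,E,F} → run E
t=15: ready={A,B,D,E,F} → run E
t=16: ready={A,B,D,E,F} → run E
t=17: ready={A,B,D,E,F} → run E
t=18: ready={A,B,D,F} → run B
t=19: ready={A,B,D,F} → run B
t=20: ready={A,D,F} → run D
t=21: ready={A,D,F} → run D
t=22: ready={A,D,F} → run D
t=23: ready={A,D,F} → run D
t=24: ready={A,D,F} → run D
t=25: ready={A,D,F} → run D
t=26: ready={A,D,F} → run D
t=27: ready={A,D,F} → run D
t=28: ready={A,F} → run A
t=29: ready={A,F} → run A
t=30: ready={F} → run F
t=31: ready={F} → run F
t=32: (idle)
t=33: (idle)
t=34: (idle)
t=35: (idle)
t=36: (idle)
t=37: (idle)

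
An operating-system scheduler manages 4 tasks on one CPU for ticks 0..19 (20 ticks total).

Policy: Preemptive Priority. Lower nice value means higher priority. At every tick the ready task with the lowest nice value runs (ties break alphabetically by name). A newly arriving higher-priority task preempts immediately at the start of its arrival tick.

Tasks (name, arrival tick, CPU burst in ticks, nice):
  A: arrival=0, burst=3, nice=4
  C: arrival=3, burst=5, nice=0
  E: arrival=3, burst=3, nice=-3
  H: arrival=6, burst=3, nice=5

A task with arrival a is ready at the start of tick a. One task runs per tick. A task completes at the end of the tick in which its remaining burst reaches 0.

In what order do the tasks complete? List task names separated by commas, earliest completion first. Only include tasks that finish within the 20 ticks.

completion order = A, E, C, H

t=0: ready={A} → run A
t=1: ready={A} → run A
t=2: ready={A} → run A
t=3: ready={C,E} → run E
t=4: ready={C,E} → run E
t=5: ready={C,E} → run E
t=6: ready={C,H} → run C
t=7: ready={C,H} → run C
t=8: ready={C,H} → run C
t=9: ready={C,H} → run C
t=10: ready={C,H} → run C
t=11: ready={H} → run H
t=12: ready={H} → run H
t=13: ready={H} → run H
t=14: (idle)
t=15: (idle)
t=16: (idle)
t=17: (idle)
t=18: (idle)
t=19: (idle)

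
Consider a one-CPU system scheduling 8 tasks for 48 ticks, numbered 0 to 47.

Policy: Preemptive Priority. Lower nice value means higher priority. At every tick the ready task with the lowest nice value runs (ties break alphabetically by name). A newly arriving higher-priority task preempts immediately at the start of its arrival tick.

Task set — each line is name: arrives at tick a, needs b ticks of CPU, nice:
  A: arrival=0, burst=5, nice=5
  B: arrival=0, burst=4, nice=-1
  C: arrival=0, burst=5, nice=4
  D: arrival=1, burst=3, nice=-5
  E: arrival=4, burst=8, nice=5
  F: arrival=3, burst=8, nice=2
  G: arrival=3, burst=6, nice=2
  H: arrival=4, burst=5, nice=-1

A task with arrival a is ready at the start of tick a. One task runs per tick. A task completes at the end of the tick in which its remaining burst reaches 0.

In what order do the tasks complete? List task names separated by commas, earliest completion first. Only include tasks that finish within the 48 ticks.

completion order = D, B, H, F, G, C, A, E

t=0: ready={A,B,C} → run B
t=1: ready={A,B,C,D} → run D
t=2: ready={A,B,C,D} → run D
t=3: ready={A,B,C,D,F,G} → run D
t=4: ready={A,B,C,E,F,G,H} → run B
t=5: ready={A,B,C,E,F,G,H} → run B
t=6: ready={A,B,C,E,F,G,H} → run B
t=7: ready={A,C,E,F,G,H} → run H
t=8: ready={A,C,E,F,G,H} → run H
t=9: ready={A,C,E,F,G,H} → run H
t=10: ready={A,C,E,F,G,H} → run H
t=11: ready={A,C,E,F,G,H} → run H
t=12: ready={A,C,E,F,G} → run F
t=13: ready={A,C,E,F,G} → run F
t=14: ready={A,C,E,F,G} → run F
t=15: ready={A,C,E,F,G} → run F
t=16: ready={A,C,E,F,G} → run F
t=17: ready={A,C,E,F,G} → run F
t=18: ready={A,C,E,F,G} → run F
t=19: ready={A,C,E,F,G} → run F
t=20: ready={A,C,E,G} → run G
t=21: ready={A,C,E,G} → run G
t=22: ready={A,C,E,G} → run G
t=23: ready={A,C,E,G} → run G
t=24: ready={A,C,E,G} → run G
t=25: ready={A,C,E,G} → run G
t=26: ready={A,C,E} → run C
t=27: ready={A,C,E} → run C
t=28: ready={A,C,E} → run C
t=29: ready={A,C,E} → run C
t=30: ready={A,C,E} → run C
t=31: ready={A,E} → run A
t=32: ready={A,E} → run A
t=33: ready={A,E} → run A
t=34: ready={A,E} → run A
t=35: ready={A,E} → run A
t=36: ready={E} → run E
t=37: ready={E} → run E
t=38: ready={E} → run E
t=39: ready={E} → run E
t=40: ready={E} → run E
t=41: ready={E} → run E
t=42: ready={E} → run E
t=43: ready={E} → run E
t=44: (idle)
t=45: (idle)
t=46: (idle)
t=47: (idle)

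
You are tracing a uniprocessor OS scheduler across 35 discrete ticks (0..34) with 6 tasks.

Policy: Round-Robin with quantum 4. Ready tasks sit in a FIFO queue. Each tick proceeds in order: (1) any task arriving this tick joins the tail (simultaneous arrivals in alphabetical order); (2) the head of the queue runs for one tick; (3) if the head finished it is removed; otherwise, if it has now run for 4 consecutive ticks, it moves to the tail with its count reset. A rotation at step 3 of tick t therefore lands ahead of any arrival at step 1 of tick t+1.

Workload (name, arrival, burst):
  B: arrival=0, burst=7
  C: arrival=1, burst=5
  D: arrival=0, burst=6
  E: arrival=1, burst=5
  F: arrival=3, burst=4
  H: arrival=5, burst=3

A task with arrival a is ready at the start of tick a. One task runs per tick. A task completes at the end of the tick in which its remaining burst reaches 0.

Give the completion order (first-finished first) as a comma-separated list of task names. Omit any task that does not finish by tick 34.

completion order = F, B, H, D, C, E

t=0: queue=[B,D] q_used=0 → run B
t=1: queue=[B,D,C,E] q_used=1 → run B
t=2: queue=[B,D,C,E] q_used=2 → run B
t=3: queue=[B,D,C,E,F] q_used=3 → run B
t=4: queue=[D,C,E,F,B] q_used=0 → run D
t=5: queue=[D,C,E,F,B,H] q_used=1 → run D
t=6: queue=[D,C,E,F,B,H] q_used=2 → run D
t=7: queue=[D,C,E,F,B,H] q_used=3 → run D
t=8: queue=[C,E,F,B,H,D] q_used=0 → run C
t=9: queue=[C,E,F,B,H,D] q_used=1 → run C
t=10: queue=[C,E,F,B,H,D] q_used=2 → run C
t=11: queue=[C,E,F,B,H,D] q_used=3 → run C
t=12: queue=[E,F,B,H,D,C] q_used=0 → run E
t=13: queue=[E,F,B,H,D,C] q_used=1 → run E
t=14: queue=[E,F,B,H,D,C] q_used=2 → run E
t=15: queue=[E,F,B,H,D,C] q_used=3 → run E
t=16: queue=[F,B,H,D,C,E] q_used=0 → run F
t=17: queue=[F,B,H,D,C,E] q_used=1 → run F
t=18: queue=[F,B,H,D,C,E] q_used=2 → run F
t=19: queue=[F,B,H,D,C,E] q_used=3 → run F
t=20: queue=[B,H,D,C,E] q_used=0 → run B
t=21: queue=[B,H,D,C,E] q_used=1 → run B
t=22: queue=[B,H,D,C,E] q_used=2 → run B
t=23: queue=[H,D,C,E] q_used=0 → run H
t=24: queue=[H,D,C,E] q_used=1 → run H
t=25: queue=[H,D,C,E] q_used=2 → run H
t=26: queue=[D,C,E] q_used=0 → run D
t=27: queue=[D,C,E] q_used=1 → run D
t=28: queue=[C,E] q_used=0 → run C
t=29: queue=[E] q_used=0 → run E
t=30: (idle)
t=31: (idle)
t=32: (idle)
t=33: (idle)
t=34: (idle)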